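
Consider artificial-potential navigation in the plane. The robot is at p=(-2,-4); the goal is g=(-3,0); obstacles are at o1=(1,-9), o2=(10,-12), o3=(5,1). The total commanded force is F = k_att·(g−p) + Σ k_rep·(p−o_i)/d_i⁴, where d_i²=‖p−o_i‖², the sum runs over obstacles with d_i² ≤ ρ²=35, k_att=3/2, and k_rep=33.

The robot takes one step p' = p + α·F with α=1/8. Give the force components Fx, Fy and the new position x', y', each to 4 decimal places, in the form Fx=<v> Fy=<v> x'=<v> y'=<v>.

Fx=-1.5856 Fy=6.1427 x'=-2.1982 y'=-3.2322

F_att = 3/2·(g−p) = 3/2·(-1,4) = (-1.5000,6.0000)
o1: d²=34 ≤ ρ²=35; F_rep = 33·(-3,5)/34² = (-0.0856,0.1427)
o2: d²=208 > ρ²=35 → inactive
o3: d²=74 > ρ²=35 → inactive
F = F_att + ΣF_rep = (-1.5856,6.1427)
p' = p + 1/8·F = (-2.1982,-3.2322)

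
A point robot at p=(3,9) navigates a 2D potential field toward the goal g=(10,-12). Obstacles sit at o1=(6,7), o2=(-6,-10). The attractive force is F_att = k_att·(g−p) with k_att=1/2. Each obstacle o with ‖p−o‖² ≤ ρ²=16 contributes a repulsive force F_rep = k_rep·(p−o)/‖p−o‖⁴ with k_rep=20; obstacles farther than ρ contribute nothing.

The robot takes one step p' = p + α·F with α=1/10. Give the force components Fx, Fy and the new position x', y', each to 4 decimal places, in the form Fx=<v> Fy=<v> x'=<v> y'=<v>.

Fx=3.1450 Fy=-10.2633 x'=3.3145 y'=7.9737

F_att = 1/2·(g−p) = 1/2·(7,-21) = (3.5000,-10.5000)
o1: d²=13 ≤ ρ²=16; F_rep = 20·(-3,2)/13² = (-0.3550,0.2367)
o2: d²=442 > ρ²=16 → inactive
F = F_att + ΣF_rep = (3.1450,-10.2633)
p' = p + 1/10·F = (3.3145,7.9737)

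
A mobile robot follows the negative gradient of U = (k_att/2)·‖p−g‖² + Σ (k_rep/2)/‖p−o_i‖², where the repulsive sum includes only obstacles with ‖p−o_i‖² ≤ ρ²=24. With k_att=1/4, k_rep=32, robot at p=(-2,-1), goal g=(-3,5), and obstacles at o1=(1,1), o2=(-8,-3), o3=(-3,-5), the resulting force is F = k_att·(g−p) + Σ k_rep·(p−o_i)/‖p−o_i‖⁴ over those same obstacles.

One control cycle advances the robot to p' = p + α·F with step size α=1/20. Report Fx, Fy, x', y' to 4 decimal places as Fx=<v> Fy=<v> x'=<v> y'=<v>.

Fx=-0.7073 Fy=1.5642 x'=-2.0354 y'=-0.9218

F_att = 1/4·(g−p) = 1/4·(-1,6) = (-0.2500,1.5000)
o1: d²=13 ≤ ρ²=24; F_rep = 32·(-3,-2)/13² = (-0.5680,-0.3787)
o2: d²=40 > ρ²=24 → inactive
o3: d²=17 ≤ ρ²=24; F_rep = 32·(1,4)/17² = (0.1107,0.4429)
F = F_att + ΣF_rep = (-0.7073,1.5642)
p' = p + 1/20·F = (-2.0354,-0.9218)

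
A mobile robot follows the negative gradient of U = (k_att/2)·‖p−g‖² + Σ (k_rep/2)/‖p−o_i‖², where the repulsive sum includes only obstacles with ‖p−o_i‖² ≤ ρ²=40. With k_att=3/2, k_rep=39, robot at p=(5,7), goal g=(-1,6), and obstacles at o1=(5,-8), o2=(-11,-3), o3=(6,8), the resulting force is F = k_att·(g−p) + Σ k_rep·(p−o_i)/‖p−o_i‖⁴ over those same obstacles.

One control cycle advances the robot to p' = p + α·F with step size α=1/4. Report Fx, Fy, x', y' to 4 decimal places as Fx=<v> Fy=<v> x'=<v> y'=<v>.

Fx=-18.7500 Fy=-11.2500 x'=0.3125 y'=4.1875

F_att = 3/2·(g−p) = 3/2·(-6,-1) = (-9.0000,-1.5000)
o1: d²=225 > ρ²=40 → inactive
o2: d²=356 > ρ²=40 → inactive
o3: d²=2 ≤ ρ²=40; F_rep = 39·(-1,-1)/2² = (-9.7500,-9.7500)
F = F_att + ΣF_rep = (-18.7500,-11.2500)
p' = p + 1/4·F = (0.3125,4.1875)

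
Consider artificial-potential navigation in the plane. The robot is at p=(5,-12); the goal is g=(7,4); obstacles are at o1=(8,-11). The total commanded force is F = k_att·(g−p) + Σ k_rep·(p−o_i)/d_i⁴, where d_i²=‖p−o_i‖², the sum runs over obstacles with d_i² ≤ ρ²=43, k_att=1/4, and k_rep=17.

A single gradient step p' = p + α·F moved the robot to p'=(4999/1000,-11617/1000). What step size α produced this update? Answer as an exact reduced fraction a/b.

F_att = 1/4·(g−p) = 1/4·(2,16) = (0.5000,4.0000)
o1: d²=10 ≤ ρ²=43; F_rep = 17·(-3,-1)/10² = (-0.5100,-0.1700)
F = F_att + ΣF_rep = (-0.0100,3.8300)
Δp = p'−p = (-0.0010,0.3830); α = Δx/Fx = (-1/1000) / (-1/100) = 1/10
check: Δy/Fy = (383/1000) / (383/100) = 1/10 ✓

α = 1/10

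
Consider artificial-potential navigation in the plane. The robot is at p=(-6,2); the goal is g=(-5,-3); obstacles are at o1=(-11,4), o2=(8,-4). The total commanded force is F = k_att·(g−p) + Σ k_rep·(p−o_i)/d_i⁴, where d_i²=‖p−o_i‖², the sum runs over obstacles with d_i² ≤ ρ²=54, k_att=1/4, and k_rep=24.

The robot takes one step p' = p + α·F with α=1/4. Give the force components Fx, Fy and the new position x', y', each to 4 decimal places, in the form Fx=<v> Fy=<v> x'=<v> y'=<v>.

F_att = 1/4·(g−p) = 1/4·(1,-5) = (0.2500,-1.2500)
o1: d²=29 ≤ ρ²=54; F_rep = 24·(5,-2)/29² = (0.1427,-0.0571)
o2: d²=232 > ρ²=54 → inactive
F = F_att + ΣF_rep = (0.3927,-1.3071)
p' = p + 1/4·F = (-5.9018,1.6732)

Fx=0.3927 Fy=-1.3071 x'=-5.9018 y'=1.6732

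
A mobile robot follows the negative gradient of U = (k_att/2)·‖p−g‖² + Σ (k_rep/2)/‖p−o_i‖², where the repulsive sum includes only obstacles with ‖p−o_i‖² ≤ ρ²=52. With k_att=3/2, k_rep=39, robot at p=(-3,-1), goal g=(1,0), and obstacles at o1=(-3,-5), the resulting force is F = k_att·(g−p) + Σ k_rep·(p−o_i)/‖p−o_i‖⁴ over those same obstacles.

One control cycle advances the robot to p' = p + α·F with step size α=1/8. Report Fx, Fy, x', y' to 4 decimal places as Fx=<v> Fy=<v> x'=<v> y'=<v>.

Fx=6.0000 Fy=2.1094 x'=-2.2500 y'=-0.7363

F_att = 3/2·(g−p) = 3/2·(4,1) = (6.0000,1.5000)
o1: d²=16 ≤ ρ²=52; F_rep = 39·(0,4)/16² = (0.0000,0.6094)
F = F_att + ΣF_rep = (6.0000,2.1094)
p' = p + 1/8·F = (-2.2500,-0.7363)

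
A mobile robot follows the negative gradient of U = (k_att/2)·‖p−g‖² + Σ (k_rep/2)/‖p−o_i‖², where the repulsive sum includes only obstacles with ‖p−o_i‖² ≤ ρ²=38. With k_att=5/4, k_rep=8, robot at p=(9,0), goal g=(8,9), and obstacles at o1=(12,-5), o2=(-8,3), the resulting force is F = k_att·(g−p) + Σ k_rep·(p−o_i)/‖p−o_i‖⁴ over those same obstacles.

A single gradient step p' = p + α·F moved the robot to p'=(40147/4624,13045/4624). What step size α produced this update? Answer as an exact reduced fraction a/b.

F_att = 5/4·(g−p) = 5/4·(-1,9) = (-1.2500,11.2500)
o1: d²=34 ≤ ρ²=38; F_rep = 8·(-3,5)/34² = (-0.0208,0.0346)
o2: d²=298 > ρ²=38 → inactive
F = F_att + ΣF_rep = (-1.2708,11.2846)
Δp = p'−p = (-0.3177,2.8212); α = Δx/Fx = (-1469/4624) / (-1469/1156) = 1/4
check: Δy/Fy = (13045/4624) / (13045/1156) = 1/4 ✓

α = 1/4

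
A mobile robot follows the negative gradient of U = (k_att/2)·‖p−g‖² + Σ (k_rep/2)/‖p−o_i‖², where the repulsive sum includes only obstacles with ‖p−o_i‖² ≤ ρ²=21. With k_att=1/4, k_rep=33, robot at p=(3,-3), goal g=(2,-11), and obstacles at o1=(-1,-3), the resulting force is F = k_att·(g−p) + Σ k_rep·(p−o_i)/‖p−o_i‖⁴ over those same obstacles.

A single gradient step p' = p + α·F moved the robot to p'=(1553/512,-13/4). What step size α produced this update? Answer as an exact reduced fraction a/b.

F_att = 1/4·(g−p) = 1/4·(-1,-8) = (-0.2500,-2.0000)
o1: d²=16 ≤ ρ²=21; F_rep = 33·(4,0)/16² = (0.5156,0.0000)
F = F_att + ΣF_rep = (0.2656,-2.0000)
Δp = p'−p = (0.0332,-0.2500); α = Δx/Fx = (17/512) / (17/64) = 1/8
check: Δy/Fy = (-1/4) / (-2) = 1/8 ✓

α = 1/8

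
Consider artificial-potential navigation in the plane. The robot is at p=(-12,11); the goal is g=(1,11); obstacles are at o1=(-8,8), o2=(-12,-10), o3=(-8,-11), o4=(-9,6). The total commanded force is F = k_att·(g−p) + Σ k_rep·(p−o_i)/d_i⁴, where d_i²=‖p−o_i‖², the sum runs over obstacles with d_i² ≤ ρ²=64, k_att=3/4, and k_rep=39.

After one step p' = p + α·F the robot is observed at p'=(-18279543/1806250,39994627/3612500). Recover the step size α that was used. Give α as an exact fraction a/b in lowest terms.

F_att = 3/4·(g−p) = 3/4·(13,0) = (9.7500,0.0000)
o1: d²=25 ≤ ρ²=64; F_rep = 39·(-4,3)/25² = (-0.2496,0.1872)
o2: d²=441 > ρ²=64 → inactive
o3: d²=500 > ρ²=64 → inactive
o4: d²=34 ≤ ρ²=64; F_rep = 39·(-3,5)/34² = (-0.1012,0.1687)
F = F_att + ΣF_rep = (9.3992,0.3559)
Δp = p'−p = (1.8798,0.0712); α = Δx/Fx = (3395457/1806250) / (3395457/361250) = 1/5
check: Δy/Fy = (257127/3612500) / (257127/722500) = 1/5 ✓

α = 1/5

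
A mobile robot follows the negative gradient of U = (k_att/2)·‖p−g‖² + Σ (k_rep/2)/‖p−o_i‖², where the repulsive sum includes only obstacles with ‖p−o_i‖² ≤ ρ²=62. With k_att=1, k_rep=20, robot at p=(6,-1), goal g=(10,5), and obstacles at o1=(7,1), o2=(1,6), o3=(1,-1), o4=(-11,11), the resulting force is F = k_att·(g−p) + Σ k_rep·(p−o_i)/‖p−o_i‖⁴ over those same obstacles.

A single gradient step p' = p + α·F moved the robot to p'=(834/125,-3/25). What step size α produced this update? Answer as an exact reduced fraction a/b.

F_att = 1·(g−p) = 1·(4,6) = (4.0000,6.0000)
o1: d²=5 ≤ ρ²=62; F_rep = 20·(-1,-2)/5² = (-0.8000,-1.6000)
o2: d²=74 > ρ²=62 → inactive
o3: d²=25 ≤ ρ²=62; F_rep = 20·(5,0)/25² = (0.1600,0.0000)
o4: d²=433 > ρ²=62 → inactive
F = F_att + ΣF_rep = (3.3600,4.4000)
Δp = p'−p = (0.6720,0.8800); α = Δx/Fx = (84/125) / (84/25) = 1/5
check: Δy/Fy = (22/25) / (22/5) = 1/5 ✓

α = 1/5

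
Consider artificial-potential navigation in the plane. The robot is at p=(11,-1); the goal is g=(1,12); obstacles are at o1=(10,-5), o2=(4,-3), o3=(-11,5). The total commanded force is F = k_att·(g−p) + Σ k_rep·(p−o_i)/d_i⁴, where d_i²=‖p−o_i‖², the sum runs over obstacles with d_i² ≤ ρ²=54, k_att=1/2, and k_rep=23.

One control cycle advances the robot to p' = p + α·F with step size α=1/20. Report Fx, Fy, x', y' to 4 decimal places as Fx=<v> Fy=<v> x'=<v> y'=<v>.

F_att = 1/2·(g−p) = 1/2·(-10,13) = (-5.0000,6.5000)
o1: d²=17 ≤ ρ²=54; F_rep = 23·(1,4)/17² = (0.0796,0.3183)
o2: d²=53 ≤ ρ²=54; F_rep = 23·(7,2)/53² = (0.0573,0.0164)
o3: d²=520 > ρ²=54 → inactive
F = F_att + ΣF_rep = (-4.8631,6.8347)
p' = p + 1/20·F = (10.7568,-0.6583)

Fx=-4.8631 Fy=6.8347 x'=10.7568 y'=-0.6583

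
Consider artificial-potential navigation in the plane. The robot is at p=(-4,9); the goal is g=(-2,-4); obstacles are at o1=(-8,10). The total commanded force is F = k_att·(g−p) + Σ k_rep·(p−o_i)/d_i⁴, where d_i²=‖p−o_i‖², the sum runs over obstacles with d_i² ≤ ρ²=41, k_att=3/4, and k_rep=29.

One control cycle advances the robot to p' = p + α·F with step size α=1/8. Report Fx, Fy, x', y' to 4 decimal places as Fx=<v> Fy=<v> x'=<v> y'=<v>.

F_att = 3/4·(g−p) = 3/4·(2,-13) = (1.5000,-9.7500)
o1: d²=17 ≤ ρ²=41; F_rep = 29·(4,-1)/17² = (0.4014,-0.1003)
F = F_att + ΣF_rep = (1.9014,-9.8503)
p' = p + 1/8·F = (-3.7623,7.7687)

Fx=1.9014 Fy=-9.8503 x'=-3.7623 y'=7.7687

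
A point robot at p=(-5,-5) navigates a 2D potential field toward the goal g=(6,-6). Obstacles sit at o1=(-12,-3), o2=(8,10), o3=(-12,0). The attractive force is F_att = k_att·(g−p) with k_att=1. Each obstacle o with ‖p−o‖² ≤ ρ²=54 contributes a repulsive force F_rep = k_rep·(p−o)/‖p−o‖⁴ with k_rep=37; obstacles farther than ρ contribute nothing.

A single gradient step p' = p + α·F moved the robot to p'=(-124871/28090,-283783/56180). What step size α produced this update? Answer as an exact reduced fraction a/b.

α = 1/20

F_att = 1·(g−p) = 1·(11,-1) = (11.0000,-1.0000)
o1: d²=53 ≤ ρ²=54; F_rep = 37·(7,-2)/53² = (0.0922,-0.0263)
o2: d²=394 > ρ²=54 → inactive
o3: d²=74 > ρ²=54 → inactive
F = F_att + ΣF_rep = (11.0922,-1.0263)
Δp = p'−p = (0.5546,-0.0513); α = Δx/Fx = (15579/28090) / (31158/2809) = 1/20
check: Δy/Fy = (-2883/56180) / (-2883/2809) = 1/20 ✓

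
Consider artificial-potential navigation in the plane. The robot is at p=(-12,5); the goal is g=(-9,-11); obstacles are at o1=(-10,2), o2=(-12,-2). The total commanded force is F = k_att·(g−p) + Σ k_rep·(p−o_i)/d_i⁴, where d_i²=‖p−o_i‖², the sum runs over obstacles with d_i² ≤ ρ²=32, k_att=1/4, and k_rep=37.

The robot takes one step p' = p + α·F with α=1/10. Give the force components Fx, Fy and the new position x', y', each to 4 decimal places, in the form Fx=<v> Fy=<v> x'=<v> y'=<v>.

F_att = 1/4·(g−p) = 1/4·(3,-16) = (0.7500,-4.0000)
o1: d²=13 ≤ ρ²=32; F_rep = 37·(-2,3)/13² = (-0.4379,0.6568)
o2: d²=49 > ρ²=32 → inactive
F = F_att + ΣF_rep = (0.3121,-3.3432)
p' = p + 1/10·F = (-11.9688,4.6657)

Fx=0.3121 Fy=-3.3432 x'=-11.9688 y'=4.6657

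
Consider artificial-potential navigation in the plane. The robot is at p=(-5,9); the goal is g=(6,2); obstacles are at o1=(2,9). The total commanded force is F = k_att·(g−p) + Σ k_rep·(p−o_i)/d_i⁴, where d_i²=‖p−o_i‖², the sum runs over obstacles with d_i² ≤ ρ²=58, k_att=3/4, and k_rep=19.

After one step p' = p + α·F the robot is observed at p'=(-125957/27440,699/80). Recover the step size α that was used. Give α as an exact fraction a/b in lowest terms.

α = 1/20

F_att = 3/4·(g−p) = 3/4·(11,-7) = (8.2500,-5.2500)
o1: d²=49 ≤ ρ²=58; F_rep = 19·(-7,0)/49² = (-0.0554,0.0000)
F = F_att + ΣF_rep = (8.1946,-5.2500)
Δp = p'−p = (0.4097,-0.2625); α = Δx/Fx = (11243/27440) / (11243/1372) = 1/20
check: Δy/Fy = (-21/80) / (-21/4) = 1/20 ✓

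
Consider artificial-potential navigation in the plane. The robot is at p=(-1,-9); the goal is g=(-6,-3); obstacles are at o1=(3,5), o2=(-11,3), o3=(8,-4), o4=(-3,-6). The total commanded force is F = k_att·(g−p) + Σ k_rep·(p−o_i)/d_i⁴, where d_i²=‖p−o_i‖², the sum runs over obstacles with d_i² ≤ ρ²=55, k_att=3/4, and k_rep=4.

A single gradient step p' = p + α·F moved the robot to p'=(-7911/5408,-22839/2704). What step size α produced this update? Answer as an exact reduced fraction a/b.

α = 1/8

F_att = 3/4·(g−p) = 3/4·(-5,6) = (-3.7500,4.5000)
o1: d²=212 > ρ²=55 → inactive
o2: d²=244 > ρ²=55 → inactive
o3: d²=106 > ρ²=55 → inactive
o4: d²=13 ≤ ρ²=55; F_rep = 4·(2,-3)/13² = (0.0473,-0.0710)
F = F_att + ΣF_rep = (-3.7027,4.4290)
Δp = p'−p = (-0.4628,0.5536); α = Δx/Fx = (-2503/5408) / (-2503/676) = 1/8
check: Δy/Fy = (1497/2704) / (1497/338) = 1/8 ✓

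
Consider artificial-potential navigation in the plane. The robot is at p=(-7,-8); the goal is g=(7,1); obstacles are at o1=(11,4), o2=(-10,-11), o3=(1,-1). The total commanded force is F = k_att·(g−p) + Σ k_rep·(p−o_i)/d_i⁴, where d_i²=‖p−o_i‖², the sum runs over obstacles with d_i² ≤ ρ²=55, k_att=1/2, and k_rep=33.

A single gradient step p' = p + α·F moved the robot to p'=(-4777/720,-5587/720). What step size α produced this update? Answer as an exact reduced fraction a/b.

α = 1/20

F_att = 1/2·(g−p) = 1/2·(14,9) = (7.0000,4.5000)
o1: d²=468 > ρ²=55 → inactive
o2: d²=18 ≤ ρ²=55; F_rep = 33·(3,3)/18² = (0.3056,0.3056)
o3: d²=113 > ρ²=55 → inactive
F = F_att + ΣF_rep = (7.3056,4.8056)
Δp = p'−p = (0.3653,0.2403); α = Δx/Fx = (263/720) / (263/36) = 1/20
check: Δy/Fy = (173/720) / (173/36) = 1/20 ✓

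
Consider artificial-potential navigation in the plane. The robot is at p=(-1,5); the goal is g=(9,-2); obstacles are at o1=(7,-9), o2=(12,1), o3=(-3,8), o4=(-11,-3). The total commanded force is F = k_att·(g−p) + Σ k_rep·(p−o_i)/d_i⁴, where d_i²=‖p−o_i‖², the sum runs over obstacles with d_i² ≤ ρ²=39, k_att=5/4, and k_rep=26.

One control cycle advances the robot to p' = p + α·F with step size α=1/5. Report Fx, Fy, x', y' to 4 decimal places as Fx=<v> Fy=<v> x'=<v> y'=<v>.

Fx=12.8077 Fy=-9.2115 x'=1.5615 y'=3.1577

F_att = 5/4·(g−p) = 5/4·(10,-7) = (12.5000,-8.7500)
o1: d²=260 > ρ²=39 → inactive
o2: d²=185 > ρ²=39 → inactive
o3: d²=13 ≤ ρ²=39; F_rep = 26·(2,-3)/13² = (0.3077,-0.4615)
o4: d²=164 > ρ²=39 → inactive
F = F_att + ΣF_rep = (12.8077,-9.2115)
p' = p + 1/5·F = (1.5615,3.1577)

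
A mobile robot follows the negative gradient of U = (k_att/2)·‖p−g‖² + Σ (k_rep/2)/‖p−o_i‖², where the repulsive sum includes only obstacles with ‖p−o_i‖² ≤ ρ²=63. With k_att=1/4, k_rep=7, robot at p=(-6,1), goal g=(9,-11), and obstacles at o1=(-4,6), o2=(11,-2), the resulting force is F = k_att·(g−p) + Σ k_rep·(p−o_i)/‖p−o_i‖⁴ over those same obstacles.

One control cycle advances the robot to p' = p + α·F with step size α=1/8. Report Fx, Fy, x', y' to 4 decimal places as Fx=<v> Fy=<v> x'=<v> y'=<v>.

Fx=3.7334 Fy=-3.0416 x'=-5.5333 y'=0.6198

F_att = 1/4·(g−p) = 1/4·(15,-12) = (3.7500,-3.0000)
o1: d²=29 ≤ ρ²=63; F_rep = 7·(-2,-5)/29² = (-0.0166,-0.0416)
o2: d²=298 > ρ²=63 → inactive
F = F_att + ΣF_rep = (3.7334,-3.0416)
p' = p + 1/8·F = (-5.5333,0.6198)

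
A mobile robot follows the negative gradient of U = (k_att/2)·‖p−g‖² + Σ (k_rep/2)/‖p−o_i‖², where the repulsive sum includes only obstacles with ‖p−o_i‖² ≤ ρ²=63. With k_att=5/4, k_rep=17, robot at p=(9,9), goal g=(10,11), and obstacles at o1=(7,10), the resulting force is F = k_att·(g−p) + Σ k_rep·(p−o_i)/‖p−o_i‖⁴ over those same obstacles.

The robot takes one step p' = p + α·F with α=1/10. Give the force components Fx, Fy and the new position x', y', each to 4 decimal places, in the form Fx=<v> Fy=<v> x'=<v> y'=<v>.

Fx=2.6100 Fy=1.8200 x'=9.2610 y'=9.1820

F_att = 5/4·(g−p) = 5/4·(1,2) = (1.2500,2.5000)
o1: d²=5 ≤ ρ²=63; F_rep = 17·(2,-1)/5² = (1.3600,-0.6800)
F = F_att + ΣF_rep = (2.6100,1.8200)
p' = p + 1/10·F = (9.2610,9.1820)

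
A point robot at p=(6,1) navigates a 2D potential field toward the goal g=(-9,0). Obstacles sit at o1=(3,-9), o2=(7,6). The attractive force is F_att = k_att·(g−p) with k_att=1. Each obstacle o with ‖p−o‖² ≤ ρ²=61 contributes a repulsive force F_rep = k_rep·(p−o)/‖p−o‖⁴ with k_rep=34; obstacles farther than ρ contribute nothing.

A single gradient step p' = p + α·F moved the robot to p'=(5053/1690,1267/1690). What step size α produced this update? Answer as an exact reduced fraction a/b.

F_att = 1·(g−p) = 1·(-15,-1) = (-15.0000,-1.0000)
o1: d²=109 > ρ²=61 → inactive
o2: d²=26 ≤ ρ²=61; F_rep = 34·(-1,-5)/26² = (-0.0503,-0.2515)
F = F_att + ΣF_rep = (-15.0503,-1.2515)
Δp = p'−p = (-3.0101,-0.2503); α = Δx/Fx = (-5087/1690) / (-5087/338) = 1/5
check: Δy/Fy = (-423/1690) / (-423/338) = 1/5 ✓

α = 1/5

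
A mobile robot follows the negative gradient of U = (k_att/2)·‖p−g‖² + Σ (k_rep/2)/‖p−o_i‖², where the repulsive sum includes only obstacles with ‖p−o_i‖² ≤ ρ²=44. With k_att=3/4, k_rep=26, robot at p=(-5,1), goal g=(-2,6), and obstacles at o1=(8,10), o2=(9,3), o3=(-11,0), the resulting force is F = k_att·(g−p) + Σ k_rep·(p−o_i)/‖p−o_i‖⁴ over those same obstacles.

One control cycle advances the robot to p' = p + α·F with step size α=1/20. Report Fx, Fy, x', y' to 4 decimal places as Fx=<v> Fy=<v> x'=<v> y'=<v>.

Fx=2.3640 Fy=3.7690 x'=-4.8818 y'=1.1884

F_att = 3/4·(g−p) = 3/4·(3,5) = (2.2500,3.7500)
o1: d²=250 > ρ²=44 → inactive
o2: d²=200 > ρ²=44 → inactive
o3: d²=37 ≤ ρ²=44; F_rep = 26·(6,1)/37² = (0.1140,0.0190)
F = F_att + ΣF_rep = (2.3640,3.7690)
p' = p + 1/20·F = (-4.8818,1.1884)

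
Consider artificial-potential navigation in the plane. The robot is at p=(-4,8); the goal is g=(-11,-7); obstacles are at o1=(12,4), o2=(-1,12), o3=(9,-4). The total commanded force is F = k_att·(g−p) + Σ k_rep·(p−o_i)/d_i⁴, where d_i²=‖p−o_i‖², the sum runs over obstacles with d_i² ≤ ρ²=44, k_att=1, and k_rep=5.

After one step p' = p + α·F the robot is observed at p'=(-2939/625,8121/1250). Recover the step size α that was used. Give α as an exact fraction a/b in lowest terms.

F_att = 1·(g−p) = 1·(-7,-15) = (-7.0000,-15.0000)
o1: d²=272 > ρ²=44 → inactive
o2: d²=25 ≤ ρ²=44; F_rep = 5·(-3,-4)/25² = (-0.0240,-0.0320)
o3: d²=313 > ρ²=44 → inactive
F = F_att + ΣF_rep = (-7.0240,-15.0320)
Δp = p'−p = (-0.7024,-1.5032); α = Δx/Fx = (-439/625) / (-878/125) = 1/10
check: Δy/Fy = (-1879/1250) / (-1879/125) = 1/10 ✓

α = 1/10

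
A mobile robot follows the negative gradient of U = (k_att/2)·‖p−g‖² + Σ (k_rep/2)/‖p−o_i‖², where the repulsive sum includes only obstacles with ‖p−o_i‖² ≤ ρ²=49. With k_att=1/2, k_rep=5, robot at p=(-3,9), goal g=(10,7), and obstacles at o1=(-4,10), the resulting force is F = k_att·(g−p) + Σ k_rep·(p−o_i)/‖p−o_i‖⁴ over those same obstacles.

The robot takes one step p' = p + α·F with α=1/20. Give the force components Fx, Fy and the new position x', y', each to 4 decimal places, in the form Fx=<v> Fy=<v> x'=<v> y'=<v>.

Fx=7.7500 Fy=-2.2500 x'=-2.6125 y'=8.8875

F_att = 1/2·(g−p) = 1/2·(13,-2) = (6.5000,-1.0000)
o1: d²=2 ≤ ρ²=49; F_rep = 5·(1,-1)/2² = (1.2500,-1.2500)
F = F_att + ΣF_rep = (7.7500,-2.2500)
p' = p + 1/20·F = (-2.6125,8.8875)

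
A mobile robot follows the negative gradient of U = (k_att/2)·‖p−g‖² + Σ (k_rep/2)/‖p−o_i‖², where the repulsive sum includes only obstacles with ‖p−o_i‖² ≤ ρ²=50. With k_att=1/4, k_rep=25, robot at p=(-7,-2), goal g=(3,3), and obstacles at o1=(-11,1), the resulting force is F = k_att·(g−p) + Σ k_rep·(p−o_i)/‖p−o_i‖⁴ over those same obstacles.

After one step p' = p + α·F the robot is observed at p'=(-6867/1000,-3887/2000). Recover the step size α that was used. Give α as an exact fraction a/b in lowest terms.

α = 1/20

F_att = 1/4·(g−p) = 1/4·(10,5) = (2.5000,1.2500)
o1: d²=25 ≤ ρ²=50; F_rep = 25·(4,-3)/25² = (0.1600,-0.1200)
F = F_att + ΣF_rep = (2.6600,1.1300)
Δp = p'−p = (0.1330,0.0565); α = Δx/Fx = (133/1000) / (133/50) = 1/20
check: Δy/Fy = (113/2000) / (113/100) = 1/20 ✓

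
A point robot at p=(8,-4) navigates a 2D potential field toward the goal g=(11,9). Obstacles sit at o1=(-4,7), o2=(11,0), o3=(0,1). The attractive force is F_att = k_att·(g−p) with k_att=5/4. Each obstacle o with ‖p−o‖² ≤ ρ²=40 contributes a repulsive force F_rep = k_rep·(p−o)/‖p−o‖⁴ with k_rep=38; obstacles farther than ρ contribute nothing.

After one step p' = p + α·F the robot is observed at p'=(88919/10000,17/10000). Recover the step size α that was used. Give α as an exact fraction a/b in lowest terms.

α = 1/4

F_att = 5/4·(g−p) = 5/4·(3,13) = (3.7500,16.2500)
o1: d²=265 > ρ²=40 → inactive
o2: d²=25 ≤ ρ²=40; F_rep = 38·(-3,-4)/25² = (-0.1824,-0.2432)
o3: d²=89 > ρ²=40 → inactive
F = F_att + ΣF_rep = (3.5676,16.0068)
Δp = p'−p = (0.8919,4.0017); α = Δx/Fx = (8919/10000) / (8919/2500) = 1/4
check: Δy/Fy = (40017/10000) / (40017/2500) = 1/4 ✓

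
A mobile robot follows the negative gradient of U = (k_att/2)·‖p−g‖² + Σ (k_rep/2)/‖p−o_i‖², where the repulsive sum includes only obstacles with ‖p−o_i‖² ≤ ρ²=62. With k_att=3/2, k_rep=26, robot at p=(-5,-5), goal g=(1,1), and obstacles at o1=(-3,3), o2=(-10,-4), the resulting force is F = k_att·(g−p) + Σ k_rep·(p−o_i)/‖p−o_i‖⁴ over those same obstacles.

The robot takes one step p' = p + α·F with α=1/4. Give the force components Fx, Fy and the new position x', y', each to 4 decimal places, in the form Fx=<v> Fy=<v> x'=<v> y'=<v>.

Fx=9.1923 Fy=8.9615 x'=-2.7019 y'=-2.7596

F_att = 3/2·(g−p) = 3/2·(6,6) = (9.0000,9.0000)
o1: d²=68 > ρ²=62 → inactive
o2: d²=26 ≤ ρ²=62; F_rep = 26·(5,-1)/26² = (0.1923,-0.0385)
F = F_att + ΣF_rep = (9.1923,8.9615)
p' = p + 1/4·F = (-2.7019,-2.7596)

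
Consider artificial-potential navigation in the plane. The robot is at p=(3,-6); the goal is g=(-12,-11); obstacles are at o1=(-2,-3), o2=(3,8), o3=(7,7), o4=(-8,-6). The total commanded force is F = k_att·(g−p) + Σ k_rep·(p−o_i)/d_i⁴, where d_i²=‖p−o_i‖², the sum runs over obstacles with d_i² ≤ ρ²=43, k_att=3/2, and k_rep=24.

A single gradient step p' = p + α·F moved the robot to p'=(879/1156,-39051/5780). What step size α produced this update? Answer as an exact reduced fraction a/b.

α = 1/10

F_att = 3/2·(g−p) = 3/2·(-15,-5) = (-22.5000,-7.5000)
o1: d²=34 ≤ ρ²=43; F_rep = 24·(5,-3)/34² = (0.1038,-0.0623)
o2: d²=196 > ρ²=43 → inactive
o3: d²=185 > ρ²=43 → inactive
o4: d²=121 > ρ²=43 → inactive
F = F_att + ΣF_rep = (-22.3962,-7.5623)
Δp = p'−p = (-2.2396,-0.7562); α = Δx/Fx = (-2589/1156) / (-12945/578) = 1/10
check: Δy/Fy = (-4371/5780) / (-4371/578) = 1/10 ✓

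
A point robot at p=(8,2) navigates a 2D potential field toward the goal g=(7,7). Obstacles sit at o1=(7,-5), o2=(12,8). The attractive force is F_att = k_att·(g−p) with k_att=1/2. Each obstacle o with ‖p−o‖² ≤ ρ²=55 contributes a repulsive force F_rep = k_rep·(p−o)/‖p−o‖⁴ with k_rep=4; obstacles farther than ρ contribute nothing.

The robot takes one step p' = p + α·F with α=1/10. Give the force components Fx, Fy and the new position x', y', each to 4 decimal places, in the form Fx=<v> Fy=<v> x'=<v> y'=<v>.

Fx=-0.5043 Fy=2.5023 x'=7.9496 y'=2.2502

F_att = 1/2·(g−p) = 1/2·(-1,5) = (-0.5000,2.5000)
o1: d²=50 ≤ ρ²=55; F_rep = 4·(1,7)/50² = (0.0016,0.0112)
o2: d²=52 ≤ ρ²=55; F_rep = 4·(-4,-6)/52² = (-0.0059,-0.0089)
F = F_att + ΣF_rep = (-0.5043,2.5023)
p' = p + 1/10·F = (7.9496,2.2502)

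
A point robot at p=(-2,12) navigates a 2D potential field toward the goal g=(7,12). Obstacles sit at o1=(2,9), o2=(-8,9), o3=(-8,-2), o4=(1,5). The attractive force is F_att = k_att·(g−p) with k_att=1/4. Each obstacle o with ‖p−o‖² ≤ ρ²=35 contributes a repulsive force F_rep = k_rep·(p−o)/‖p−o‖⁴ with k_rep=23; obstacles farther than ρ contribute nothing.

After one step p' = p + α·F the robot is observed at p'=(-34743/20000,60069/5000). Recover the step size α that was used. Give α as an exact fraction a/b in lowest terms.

F_att = 1/4·(g−p) = 1/4·(9,0) = (2.2500,0.0000)
o1: d²=25 ≤ ρ²=35; F_rep = 23·(-4,3)/25² = (-0.1472,0.1104)
o2: d²=45 > ρ²=35 → inactive
o3: d²=232 > ρ²=35 → inactive
o4: d²=58 > ρ²=35 → inactive
F = F_att + ΣF_rep = (2.1028,0.1104)
Δp = p'−p = (0.2628,0.0138); α = Δx/Fx = (5257/20000) / (5257/2500) = 1/8
check: Δy/Fy = (69/5000) / (69/625) = 1/8 ✓

α = 1/8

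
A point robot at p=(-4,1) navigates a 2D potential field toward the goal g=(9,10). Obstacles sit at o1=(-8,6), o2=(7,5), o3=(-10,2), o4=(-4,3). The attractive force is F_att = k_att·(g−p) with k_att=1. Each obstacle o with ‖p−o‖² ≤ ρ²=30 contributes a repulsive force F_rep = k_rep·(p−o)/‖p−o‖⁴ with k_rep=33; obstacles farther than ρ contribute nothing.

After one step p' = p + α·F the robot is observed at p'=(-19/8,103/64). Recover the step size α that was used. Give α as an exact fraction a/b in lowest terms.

α = 1/8

F_att = 1·(g−p) = 1·(13,9) = (13.0000,9.0000)
o1: d²=41 > ρ²=30 → inactive
o2: d²=137 > ρ²=30 → inactive
o3: d²=37 > ρ²=30 → inactive
o4: d²=4 ≤ ρ²=30; F_rep = 33·(0,-2)/4² = (0.0000,-4.1250)
F = F_att + ΣF_rep = (13.0000,4.8750)
Δp = p'−p = (1.6250,0.6094); α = Δx/Fx = (13/8) / (13) = 1/8
check: Δy/Fy = (39/64) / (39/8) = 1/8 ✓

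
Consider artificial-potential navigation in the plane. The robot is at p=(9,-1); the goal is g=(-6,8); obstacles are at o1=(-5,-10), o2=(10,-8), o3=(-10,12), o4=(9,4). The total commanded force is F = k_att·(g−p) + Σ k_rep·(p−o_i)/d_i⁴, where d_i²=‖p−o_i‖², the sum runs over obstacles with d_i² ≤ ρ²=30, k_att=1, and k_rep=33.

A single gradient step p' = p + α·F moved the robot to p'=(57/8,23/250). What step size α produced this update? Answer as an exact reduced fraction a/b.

α = 1/8

F_att = 1·(g−p) = 1·(-15,9) = (-15.0000,9.0000)
o1: d²=277 > ρ²=30 → inactive
o2: d²=50 > ρ²=30 → inactive
o3: d²=530 > ρ²=30 → inactive
o4: d²=25 ≤ ρ²=30; F_rep = 33·(0,-5)/25² = (0.0000,-0.2640)
F = F_att + ΣF_rep = (-15.0000,8.7360)
Δp = p'−p = (-1.8750,1.0920); α = Δx/Fx = (-15/8) / (-15) = 1/8
check: Δy/Fy = (273/250) / (1092/125) = 1/8 ✓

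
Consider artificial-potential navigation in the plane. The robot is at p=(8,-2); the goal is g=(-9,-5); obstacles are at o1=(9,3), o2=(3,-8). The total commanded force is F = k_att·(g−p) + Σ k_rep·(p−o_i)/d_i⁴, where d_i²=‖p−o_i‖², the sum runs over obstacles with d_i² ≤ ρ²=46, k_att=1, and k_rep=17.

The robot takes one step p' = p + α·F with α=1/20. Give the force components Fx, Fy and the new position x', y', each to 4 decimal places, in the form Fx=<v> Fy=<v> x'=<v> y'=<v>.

Fx=-17.0251 Fy=-3.1257 x'=7.1487 y'=-2.1563

F_att = 1·(g−p) = 1·(-17,-3) = (-17.0000,-3.0000)
o1: d²=26 ≤ ρ²=46; F_rep = 17·(-1,-5)/26² = (-0.0251,-0.1257)
o2: d²=61 > ρ²=46 → inactive
F = F_att + ΣF_rep = (-17.0251,-3.1257)
p' = p + 1/20·F = (7.1487,-2.1563)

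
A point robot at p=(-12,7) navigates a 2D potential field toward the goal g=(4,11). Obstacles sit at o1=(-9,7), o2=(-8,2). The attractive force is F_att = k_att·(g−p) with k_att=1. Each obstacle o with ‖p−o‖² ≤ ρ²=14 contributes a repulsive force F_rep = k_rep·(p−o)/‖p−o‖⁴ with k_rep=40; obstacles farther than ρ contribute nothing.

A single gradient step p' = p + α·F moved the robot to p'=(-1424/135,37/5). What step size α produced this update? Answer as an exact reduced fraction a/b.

F_att = 1·(g−p) = 1·(16,4) = (16.0000,4.0000)
o1: d²=9 ≤ ρ²=14; F_rep = 40·(-3,0)/9² = (-1.4815,0.0000)
o2: d²=41 > ρ²=14 → inactive
F = F_att + ΣF_rep = (14.5185,4.0000)
Δp = p'−p = (1.4519,0.4000); α = Δx/Fx = (196/135) / (392/27) = 1/10
check: Δy/Fy = (2/5) / (4) = 1/10 ✓

α = 1/10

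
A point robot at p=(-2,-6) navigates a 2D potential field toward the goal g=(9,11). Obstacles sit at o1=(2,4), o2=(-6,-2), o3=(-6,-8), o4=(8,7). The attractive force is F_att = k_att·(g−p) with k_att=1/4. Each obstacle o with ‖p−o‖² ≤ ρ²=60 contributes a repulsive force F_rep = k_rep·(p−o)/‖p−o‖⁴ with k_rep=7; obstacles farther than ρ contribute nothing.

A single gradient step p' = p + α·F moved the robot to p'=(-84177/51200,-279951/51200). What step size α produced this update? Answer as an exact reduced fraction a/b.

α = 1/8

F_att = 1/4·(g−p) = 1/4·(11,17) = (2.7500,4.2500)
o1: d²=116 > ρ²=60 → inactive
o2: d²=32 ≤ ρ²=60; F_rep = 7·(4,-4)/32² = (0.0273,-0.0273)
o3: d²=20 ≤ ρ²=60; F_rep = 7·(4,2)/20² = (0.0700,0.0350)
o4: d²=269 > ρ²=60 → inactive
F = F_att + ΣF_rep = (2.8473,4.2577)
Δp = p'−p = (0.3559,0.5322); α = Δx/Fx = (18223/51200) / (18223/6400) = 1/8
check: Δy/Fy = (27249/51200) / (27249/6400) = 1/8 ✓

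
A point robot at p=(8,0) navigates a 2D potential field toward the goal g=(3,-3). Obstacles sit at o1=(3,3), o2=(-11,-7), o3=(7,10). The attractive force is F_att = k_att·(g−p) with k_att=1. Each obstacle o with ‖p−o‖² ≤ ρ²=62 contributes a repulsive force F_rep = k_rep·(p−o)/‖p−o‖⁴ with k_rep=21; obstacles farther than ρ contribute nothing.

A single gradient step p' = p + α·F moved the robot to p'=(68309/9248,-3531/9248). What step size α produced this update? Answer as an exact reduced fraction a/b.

F_att = 1·(g−p) = 1·(-5,-3) = (-5.0000,-3.0000)
o1: d²=34 ≤ ρ²=62; F_rep = 21·(5,-3)/34² = (0.0908,-0.0545)
o2: d²=410 > ρ²=62 → inactive
o3: d²=101 > ρ²=62 → inactive
F = F_att + ΣF_rep = (-4.9092,-3.0545)
Δp = p'−p = (-0.6136,-0.3818); α = Δx/Fx = (-5675/9248) / (-5675/1156) = 1/8
check: Δy/Fy = (-3531/9248) / (-3531/1156) = 1/8 ✓

α = 1/8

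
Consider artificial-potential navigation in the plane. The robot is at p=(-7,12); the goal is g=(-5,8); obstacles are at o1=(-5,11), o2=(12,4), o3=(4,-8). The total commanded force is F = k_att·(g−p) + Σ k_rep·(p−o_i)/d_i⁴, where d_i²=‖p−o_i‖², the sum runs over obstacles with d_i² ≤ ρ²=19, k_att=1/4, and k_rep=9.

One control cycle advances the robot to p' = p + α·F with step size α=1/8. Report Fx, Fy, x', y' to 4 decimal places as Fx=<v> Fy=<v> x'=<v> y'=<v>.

Fx=-0.2200 Fy=-0.6400 x'=-7.0275 y'=11.9200

F_att = 1/4·(g−p) = 1/4·(2,-4) = (0.5000,-1.0000)
o1: d²=5 ≤ ρ²=19; F_rep = 9·(-2,1)/5² = (-0.7200,0.3600)
o2: d²=425 > ρ²=19 → inactive
o3: d²=521 > ρ²=19 → inactive
F = F_att + ΣF_rep = (-0.2200,-0.6400)
p' = p + 1/8·F = (-7.0275,11.9200)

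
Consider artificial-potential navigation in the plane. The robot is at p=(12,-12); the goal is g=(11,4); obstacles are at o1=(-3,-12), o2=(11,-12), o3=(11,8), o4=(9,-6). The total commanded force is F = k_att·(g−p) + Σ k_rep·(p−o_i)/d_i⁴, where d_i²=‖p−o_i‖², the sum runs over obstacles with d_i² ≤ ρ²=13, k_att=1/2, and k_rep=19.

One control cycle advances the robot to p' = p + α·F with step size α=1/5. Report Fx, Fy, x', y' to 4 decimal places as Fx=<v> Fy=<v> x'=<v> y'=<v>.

F_att = 1/2·(g−p) = 1/2·(-1,16) = (-0.5000,8.0000)
o1: d²=225 > ρ²=13 → inactive
o2: d²=1 ≤ ρ²=13; F_rep = 19·(1,0)/1² = (19.0000,0.0000)
o3: d²=401 > ρ²=13 → inactive
o4: d²=45 > ρ²=13 → inactive
F = F_att + ΣF_rep = (18.5000,8.0000)
p' = p + 1/5·F = (15.7000,-10.4000)

Fx=18.5000 Fy=8.0000 x'=15.7000 y'=-10.4000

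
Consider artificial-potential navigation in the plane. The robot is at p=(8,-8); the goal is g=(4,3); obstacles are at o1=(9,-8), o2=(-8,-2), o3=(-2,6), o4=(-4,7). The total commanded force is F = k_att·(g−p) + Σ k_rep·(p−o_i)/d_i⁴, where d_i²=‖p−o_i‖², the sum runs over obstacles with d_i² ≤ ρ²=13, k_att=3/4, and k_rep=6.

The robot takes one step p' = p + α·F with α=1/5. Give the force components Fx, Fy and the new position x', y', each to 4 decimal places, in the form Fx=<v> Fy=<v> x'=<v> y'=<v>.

Fx=-9.0000 Fy=8.2500 x'=6.2000 y'=-6.3500

F_att = 3/4·(g−p) = 3/4·(-4,11) = (-3.0000,8.2500)
o1: d²=1 ≤ ρ²=13; F_rep = 6·(-1,0)/1² = (-6.0000,0.0000)
o2: d²=292 > ρ²=13 → inactive
o3: d²=296 > ρ²=13 → inactive
o4: d²=369 > ρ²=13 → inactive
F = F_att + ΣF_rep = (-9.0000,8.2500)
p' = p + 1/5·F = (6.2000,-6.3500)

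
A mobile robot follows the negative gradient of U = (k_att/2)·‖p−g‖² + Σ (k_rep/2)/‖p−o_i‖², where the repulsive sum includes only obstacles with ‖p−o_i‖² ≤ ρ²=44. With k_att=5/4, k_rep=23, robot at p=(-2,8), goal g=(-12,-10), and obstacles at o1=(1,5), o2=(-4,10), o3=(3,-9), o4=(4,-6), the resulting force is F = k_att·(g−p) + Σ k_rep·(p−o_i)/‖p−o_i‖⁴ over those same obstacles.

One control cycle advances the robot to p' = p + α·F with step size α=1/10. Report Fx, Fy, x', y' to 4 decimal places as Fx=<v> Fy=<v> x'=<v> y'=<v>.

F_att = 5/4·(g−p) = 5/4·(-10,-18) = (-12.5000,-22.5000)
o1: d²=18 ≤ ρ²=44; F_rep = 23·(-3,3)/18² = (-0.2130,0.2130)
o2: d²=8 ≤ ρ²=44; F_rep = 23·(2,-2)/8² = (0.7188,-0.7188)
o3: d²=314 > ρ²=44 → inactive
o4: d²=232 > ρ²=44 → inactive
F = F_att + ΣF_rep = (-11.9942,-23.0058)
p' = p + 1/10·F = (-3.1994,5.6994)

Fx=-11.9942 Fy=-23.0058 x'=-3.1994 y'=5.6994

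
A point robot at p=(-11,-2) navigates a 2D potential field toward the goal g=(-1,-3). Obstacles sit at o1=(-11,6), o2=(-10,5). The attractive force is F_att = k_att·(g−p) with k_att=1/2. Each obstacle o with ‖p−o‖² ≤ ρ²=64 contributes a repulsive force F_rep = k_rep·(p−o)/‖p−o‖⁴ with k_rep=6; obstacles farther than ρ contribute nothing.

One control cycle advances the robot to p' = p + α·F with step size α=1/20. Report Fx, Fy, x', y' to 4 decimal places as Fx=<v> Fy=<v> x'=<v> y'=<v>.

F_att = 1/2·(g−p) = 1/2·(10,-1) = (5.0000,-0.5000)
o1: d²=64 ≤ ρ²=64; F_rep = 6·(0,-8)/64² = (0.0000,-0.0117)
o2: d²=50 ≤ ρ²=64; F_rep = 6·(-1,-7)/50² = (-0.0024,-0.0168)
F = F_att + ΣF_rep = (4.9976,-0.5285)
p' = p + 1/20·F = (-10.7501,-2.0264)

Fx=4.9976 Fy=-0.5285 x'=-10.7501 y'=-2.0264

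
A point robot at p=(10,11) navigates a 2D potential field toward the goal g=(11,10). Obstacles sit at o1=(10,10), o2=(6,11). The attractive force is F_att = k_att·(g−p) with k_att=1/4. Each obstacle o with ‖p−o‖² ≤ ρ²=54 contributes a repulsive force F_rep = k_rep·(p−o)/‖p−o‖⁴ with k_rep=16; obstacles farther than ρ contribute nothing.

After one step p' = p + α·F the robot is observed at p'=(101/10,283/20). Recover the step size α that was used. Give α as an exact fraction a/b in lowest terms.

α = 1/5

F_att = 1/4·(g−p) = 1/4·(1,-1) = (0.2500,-0.2500)
o1: d²=1 ≤ ρ²=54; F_rep = 16·(0,1)/1² = (0.0000,16.0000)
o2: d²=16 ≤ ρ²=54; F_rep = 16·(4,0)/16² = (0.2500,0.0000)
F = F_att + ΣF_rep = (0.5000,15.7500)
Δp = p'−p = (0.1000,3.1500); α = Δx/Fx = (1/10) / (1/2) = 1/5
check: Δy/Fy = (63/20) / (63/4) = 1/5 ✓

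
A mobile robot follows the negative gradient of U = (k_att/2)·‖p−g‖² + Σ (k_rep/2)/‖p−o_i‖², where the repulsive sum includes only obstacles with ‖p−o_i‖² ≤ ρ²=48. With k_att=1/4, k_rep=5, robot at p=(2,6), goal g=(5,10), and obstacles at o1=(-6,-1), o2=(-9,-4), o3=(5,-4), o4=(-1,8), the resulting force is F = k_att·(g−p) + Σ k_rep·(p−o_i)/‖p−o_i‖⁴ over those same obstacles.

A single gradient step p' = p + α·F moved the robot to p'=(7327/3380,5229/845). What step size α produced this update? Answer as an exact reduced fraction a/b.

F_att = 1/4·(g−p) = 1/4·(3,4) = (0.7500,1.0000)
o1: d²=113 > ρ²=48 → inactive
o2: d²=221 > ρ²=48 → inactive
o3: d²=109 > ρ²=48 → inactive
o4: d²=13 ≤ ρ²=48; F_rep = 5·(3,-2)/13² = (0.0888,-0.0592)
F = F_att + ΣF_rep = (0.8388,0.9408)
Δp = p'−p = (0.1678,0.1882); α = Δx/Fx = (567/3380) / (567/676) = 1/5
check: Δy/Fy = (159/845) / (159/169) = 1/5 ✓

α = 1/5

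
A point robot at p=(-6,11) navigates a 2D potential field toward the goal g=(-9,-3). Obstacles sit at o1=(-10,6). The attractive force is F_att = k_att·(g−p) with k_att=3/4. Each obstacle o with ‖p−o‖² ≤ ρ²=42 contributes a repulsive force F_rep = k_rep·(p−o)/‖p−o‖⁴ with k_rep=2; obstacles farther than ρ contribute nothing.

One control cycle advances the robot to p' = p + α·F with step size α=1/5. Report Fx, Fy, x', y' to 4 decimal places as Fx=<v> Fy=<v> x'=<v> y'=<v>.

F_att = 3/4·(g−p) = 3/4·(-3,-14) = (-2.2500,-10.5000)
o1: d²=41 ≤ ρ²=42; F_rep = 2·(4,5)/41² = (0.0048,0.0059)
F = F_att + ΣF_rep = (-2.2452,-10.4941)
p' = p + 1/5·F = (-6.4490,8.9012)

Fx=-2.2452 Fy=-10.4941 x'=-6.4490 y'=8.9012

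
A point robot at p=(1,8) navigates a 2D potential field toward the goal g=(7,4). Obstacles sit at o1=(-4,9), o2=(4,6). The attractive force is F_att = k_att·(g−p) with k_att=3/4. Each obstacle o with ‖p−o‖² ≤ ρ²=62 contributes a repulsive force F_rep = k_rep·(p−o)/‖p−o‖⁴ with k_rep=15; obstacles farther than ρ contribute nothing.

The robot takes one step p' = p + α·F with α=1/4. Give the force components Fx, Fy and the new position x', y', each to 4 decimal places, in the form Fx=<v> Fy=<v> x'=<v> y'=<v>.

F_att = 3/4·(g−p) = 3/4·(6,-4) = (4.5000,-3.0000)
o1: d²=26 ≤ ρ²=62; F_rep = 15·(5,-1)/26² = (0.1109,-0.0222)
o2: d²=13 ≤ ρ²=62; F_rep = 15·(-3,2)/13² = (-0.2663,0.1775)
F = F_att + ΣF_rep = (4.3447,-2.8447)
p' = p + 1/4·F = (2.0862,7.2888)

Fx=4.3447 Fy=-2.8447 x'=2.0862 y'=7.2888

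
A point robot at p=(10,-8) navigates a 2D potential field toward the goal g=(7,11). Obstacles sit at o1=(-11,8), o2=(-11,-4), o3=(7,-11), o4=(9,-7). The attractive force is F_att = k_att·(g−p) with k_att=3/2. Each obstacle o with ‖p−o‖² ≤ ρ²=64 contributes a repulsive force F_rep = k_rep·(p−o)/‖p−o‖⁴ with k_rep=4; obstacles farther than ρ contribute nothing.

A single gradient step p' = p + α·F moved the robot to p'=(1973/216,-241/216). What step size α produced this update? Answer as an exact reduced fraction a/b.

F_att = 3/2·(g−p) = 3/2·(-3,19) = (-4.5000,28.5000)
o1: d²=697 > ρ²=64 → inactive
o2: d²=457 > ρ²=64 → inactive
o3: d²=18 ≤ ρ²=64; F_rep = 4·(3,3)/18² = (0.0370,0.0370)
o4: d²=2 ≤ ρ²=64; F_rep = 4·(1,-1)/2² = (1.0000,-1.0000)
F = F_att + ΣF_rep = (-3.4630,27.5370)
Δp = p'−p = (-0.8657,6.8843); α = Δx/Fx = (-187/216) / (-187/54) = 1/4
check: Δy/Fy = (1487/216) / (1487/54) = 1/4 ✓

α = 1/4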